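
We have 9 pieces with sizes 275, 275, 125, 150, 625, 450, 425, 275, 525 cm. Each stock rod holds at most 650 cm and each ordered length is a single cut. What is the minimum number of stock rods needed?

6

Total = 625 + 525 + 450 + 425 + 275 + 275 + 275 + 150 + 125 = 3125 cm.
Lower bound: ⌈3125/650⌉ = 5 stock rods.
A packing using 6 stock rods:
  stock rod 1: 625 = 625
  stock rod 2: 525 + 125 = 650
  stock rod 3: 450 + 150 = 600
  stock rod 4: 425 = 425
  stock rod 5: 275 + 275 = 550
  stock rod 6: 275 = 275
No arrangement into 5 stock rods stays within capacity, so 6 is optimal.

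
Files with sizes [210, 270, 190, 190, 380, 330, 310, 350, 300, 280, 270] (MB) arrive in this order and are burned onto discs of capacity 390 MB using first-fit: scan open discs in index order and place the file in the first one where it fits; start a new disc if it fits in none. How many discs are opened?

  210 → disc 1 (new)  [load 210/390]
  270 → disc 2 (new)  [load 270/390]
  190 → disc 3 (new)  [load 190/390]
  190 → disc 3  [load 380/390]
  380 → disc 4 (new)  [load 380/390]
  330 → disc 5 (new)  [load 330/390]
  310 → disc 6 (new)  [load 310/390]
  350 → disc 7 (new)  [load 350/390]
  300 → disc 8 (new)  [load 300/390]
  280 → disc 9 (new)  [load 280/390]
  270 → disc 10 (new)  [load 270/390]
10 discs opened.

10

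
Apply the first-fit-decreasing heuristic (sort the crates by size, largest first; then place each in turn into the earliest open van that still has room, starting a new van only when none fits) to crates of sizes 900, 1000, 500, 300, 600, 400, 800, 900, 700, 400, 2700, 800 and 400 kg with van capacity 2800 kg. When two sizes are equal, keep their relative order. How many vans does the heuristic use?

Sorted descending: 2700, 1000, 900, 900, 800, 800, 700, 600, 500, 400, 400, 400, 300.
  2700 → van 1 (new)  [load 2700/2800]
  1000 → van 2 (new)  [load 1000/2800]
  900 → van 2  [load 1900/2800]
  900 → van 2  [load 2800/2800]
  800 → van 3 (new)  [load 800/2800]
  800 → van 3  [load 1600/2800]
  700 → van 3  [load 2300/2800]
  600 → van 4 (new)  [load 600/2800]
  500 → van 3  [load 2800/2800]
  400 → van 4  [load 1000/2800]
  400 → van 4  [load 1400/2800]
  400 → van 4  [load 1800/2800]
  300 → van 4  [load 2100/2800]
4 vans opened.

4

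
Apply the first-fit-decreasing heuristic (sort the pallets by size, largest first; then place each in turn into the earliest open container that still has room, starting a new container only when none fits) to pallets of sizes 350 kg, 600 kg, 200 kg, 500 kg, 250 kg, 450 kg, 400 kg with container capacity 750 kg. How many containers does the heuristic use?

4

Sorted descending: 600, 500, 450, 400, 350, 250, 200.
  600 → container 1 (new)  [load 600/750]
  500 → container 2 (new)  [load 500/750]
  450 → container 3 (new)  [load 450/750]
  400 → container 4 (new)  [load 400/750]
  350 → container 4  [load 750/750]
  250 → container 2  [load 750/750]
  200 → container 3  [load 650/750]
4 containers opened.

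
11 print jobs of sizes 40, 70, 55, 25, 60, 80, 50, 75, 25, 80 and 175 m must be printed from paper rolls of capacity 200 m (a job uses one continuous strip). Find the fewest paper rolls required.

Total = 175 + 80 + 80 + 75 + 70 + 60 + 55 + 50 + 40 + 25 + 25 = 735 m.
Lower bound: ⌈735/200⌉ = 4 paper rolls.
A packing using 4 paper rolls:
  roll 1: 175 + 25 = 200
  roll 2: 80 + 80 + 40 = 200
  roll 3: 75 + 70 + 55 = 200
  roll 4: 60 + 50 + 25 = 135
This matches the lower bound, so 4 is optimal.

4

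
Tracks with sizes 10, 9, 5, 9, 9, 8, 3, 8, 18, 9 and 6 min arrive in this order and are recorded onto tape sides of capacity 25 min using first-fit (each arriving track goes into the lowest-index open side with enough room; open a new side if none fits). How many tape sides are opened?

  10 → side 1 (new)  [load 10/25]
  9 → side 1  [load 19/25]
  5 → side 1  [load 24/25]
  9 → side 2 (new)  [load 9/25]
  9 → side 2  [load 18/25]
  8 → side 3 (new)  [load 8/25]
  3 → side 2  [load 21/25]
  8 → side 3  [load 16/25]
  18 → side 4 (new)  [load 18/25]
  9 → side 3  [load 25/25]
  6 → side 4  [load 24/25]
4 tape sides opened.

4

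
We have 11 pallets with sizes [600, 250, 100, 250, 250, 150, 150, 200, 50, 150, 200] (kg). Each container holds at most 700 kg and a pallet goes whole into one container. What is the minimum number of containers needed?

Total = 600 + 250 + 250 + 250 + 200 + 200 + 150 + 150 + 150 + 100 + 50 = 2350 kg.
Lower bound: ⌈2350/700⌉ = 4 containers.
A packing using 4 containers:
  container 1: 600 + 100 = 700
  container 2: 250 + 250 + 200 = 700
  container 3: 250 + 200 + 150 + 50 = 650
  container 4: 150 + 150 = 300
This matches the lower bound, so 4 is optimal.

4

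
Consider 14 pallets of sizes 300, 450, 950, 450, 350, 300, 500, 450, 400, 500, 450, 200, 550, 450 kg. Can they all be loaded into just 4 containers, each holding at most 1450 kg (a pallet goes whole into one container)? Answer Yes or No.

Total = 6300 kg; ⌈6300/1450⌉ = 5.
At least 5 containers are required, but only 4 are allowed.

No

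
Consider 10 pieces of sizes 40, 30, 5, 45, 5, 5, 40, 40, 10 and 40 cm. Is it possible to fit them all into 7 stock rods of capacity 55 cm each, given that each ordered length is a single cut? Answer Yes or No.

Yes

A valid assignment using 6 stock rods:
  stock rod 1: 45 + 10 = 55
  stock rod 2: 40 + 5 + 5 + 5 = 55
  stock rod 3: 40 = 40
  stock rod 4: 40 = 40
  stock rod 5: 40 = 40
  stock rod 6: 30 = 30
That uses only 6 ≤ 7, so 7 stock rods are enough.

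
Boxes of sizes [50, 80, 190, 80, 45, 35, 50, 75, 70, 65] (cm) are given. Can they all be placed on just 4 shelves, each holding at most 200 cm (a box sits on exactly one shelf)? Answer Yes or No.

Yes

A valid assignment using 4 shelves:
  shelf 1: 190 = 190
  shelf 2: 80 + 80 + 35 = 195
  shelf 3: 75 + 70 + 50 = 195
  shelf 4: 65 + 50 + 45 = 160
Every load is within 200 cm, so 4 shelves suffice.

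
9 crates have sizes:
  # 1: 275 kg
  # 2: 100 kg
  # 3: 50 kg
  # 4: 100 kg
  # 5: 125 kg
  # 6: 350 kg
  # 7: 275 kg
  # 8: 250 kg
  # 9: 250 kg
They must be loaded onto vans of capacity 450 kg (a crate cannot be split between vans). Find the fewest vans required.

5

Total = 350 + 275 + 275 + 250 + 250 + 125 + 100 + 100 + 50 = 1775 kg.
Lower bound: ⌈1775/450⌉ = 4 vans.
Also, 5 crates each exceed 225 kg, and no two of those can share a van, so at least 5 vans are needed.
A packing using 5 vans:
  van 1: 350 + 100 = 450
  van 2: 275 + 125 + 50 = 450
  van 3: 275 + 100 = 375
  van 4: 250 = 250
  van 5: 250 = 250
This matches the lower bound, so 5 is optimal.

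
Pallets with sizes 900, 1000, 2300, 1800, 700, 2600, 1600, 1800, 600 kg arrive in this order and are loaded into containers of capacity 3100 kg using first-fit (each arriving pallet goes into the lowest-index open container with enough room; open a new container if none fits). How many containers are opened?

6

  900 → container 1 (new)  [load 900/3100]
  1000 → container 1  [load 1900/3100]
  2300 → container 2 (new)  [load 2300/3100]
  1800 → container 3 (new)  [load 1800/3100]
  700 → container 1  [load 2600/3100]
  2600 → container 4 (new)  [load 2600/3100]
  1600 → container 5 (new)  [load 1600/3100]
  1800 → container 6 (new)  [load 1800/3100]
  600 → container 2  [load 2900/3100]
6 containers opened.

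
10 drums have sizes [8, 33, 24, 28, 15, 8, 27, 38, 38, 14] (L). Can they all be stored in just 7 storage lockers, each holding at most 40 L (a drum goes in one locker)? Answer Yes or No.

A valid assignment using 7 storage lockers:
  locker 1: 38 = 38
  locker 2: 38 = 38
  locker 3: 33 = 33
  locker 4: 28 + 8 = 36
  locker 5: 27 + 8 = 35
  locker 6: 24 + 15 = 39
  locker 7: 14 = 14
Every load is within 40 L, so 7 storage lockers suffice.

Yes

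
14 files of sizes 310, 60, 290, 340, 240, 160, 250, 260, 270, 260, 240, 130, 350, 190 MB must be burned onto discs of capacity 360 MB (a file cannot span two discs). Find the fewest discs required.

Total = 350 + 340 + 310 + 290 + 270 + 260 + 260 + 250 + 240 + 240 + 190 + 160 + 130 + 60 = 3350 MB.
Lower bound: ⌈3350/360⌉ = 10 discs.
Also, 11 files each exceed 180 MB, and no two of those can share a disc, so at least 11 discs are needed.
A packing using 12 discs:
  disc 1: 350 = 350
  disc 2: 340 = 340
  disc 3: 310 = 310
  disc 4: 290 + 60 = 350
  disc 5: 270 = 270
  disc 6: 260 = 260
  disc 7: 260 = 260
  disc 8: 250 = 250
  disc 9: 240 = 240
  disc 10: 240 = 240
  disc 11: 190 + 160 = 350
  disc 12: 130 = 130
No arrangement into 11 discs stays within capacity, so 12 is optimal.

12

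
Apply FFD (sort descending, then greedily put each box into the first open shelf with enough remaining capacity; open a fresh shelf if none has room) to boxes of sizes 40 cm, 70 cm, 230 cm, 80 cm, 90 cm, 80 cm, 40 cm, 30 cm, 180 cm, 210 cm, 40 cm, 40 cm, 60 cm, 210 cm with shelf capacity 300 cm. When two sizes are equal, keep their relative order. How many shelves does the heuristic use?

5

Sorted descending: 230, 210, 210, 180, 90, 80, 80, 70, 60, 40, 40, 40, 40, 30.
  230 → shelf 1 (new)  [load 230/300]
  210 → shelf 2 (new)  [load 210/300]
  210 → shelf 3 (new)  [load 210/300]
  180 → shelf 4 (new)  [load 180/300]
  90 → shelf 2  [load 300/300]
  80 → shelf 3  [load 290/300]
  80 → shelf 4  [load 260/300]
  70 → shelf 1  [load 300/300]
  60 → shelf 5 (new)  [load 60/300]
  40 → shelf 4  [load 300/300]
  40 → shelf 5  [load 100/300]
  40 → shelf 5  [load 140/300]
  40 → shelf 5  [load 180/300]
  30 → shelf 5  [load 210/300]
5 shelves opened.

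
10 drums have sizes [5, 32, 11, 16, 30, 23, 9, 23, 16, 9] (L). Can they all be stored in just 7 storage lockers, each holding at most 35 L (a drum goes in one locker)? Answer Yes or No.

Yes

A valid assignment using 6 storage lockers:
  locker 1: 32 = 32
  locker 2: 30 + 5 = 35
  locker 3: 23 + 11 = 34
  locker 4: 23 + 9 = 32
  locker 5: 16 + 16 = 32
  locker 6: 9 = 9
That uses only 6 ≤ 7, so 7 storage lockers are enough.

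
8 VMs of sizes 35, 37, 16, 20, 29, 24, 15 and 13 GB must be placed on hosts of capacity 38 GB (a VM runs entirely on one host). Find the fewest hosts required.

6

Total = 37 + 35 + 29 + 24 + 20 + 16 + 15 + 13 = 189 GB.
Lower bound: ⌈189/38⌉ = 5 hosts.
A packing using 6 hosts:
  host 1: 37 = 37
  host 2: 35 = 35
  host 3: 29 = 29
  host 4: 24 + 13 = 37
  host 5: 20 + 16 = 36
  host 6: 15 = 15
No arrangement into 5 hosts stays within capacity, so 6 is optimal.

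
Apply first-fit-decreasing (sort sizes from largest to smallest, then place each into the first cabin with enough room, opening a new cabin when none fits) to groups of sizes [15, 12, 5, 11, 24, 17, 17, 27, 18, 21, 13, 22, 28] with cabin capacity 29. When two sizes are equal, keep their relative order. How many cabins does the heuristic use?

9

Sorted descending: 28, 27, 24, 22, 21, 18, 17, 17, 15, 13, 12, 11, 5.
  28 → cabin 1 (new)  [load 28/29]
  27 → cabin 2 (new)  [load 27/29]
  24 → cabin 3 (new)  [load 24/29]
  22 → cabin 4 (new)  [load 22/29]
  21 → cabin 5 (new)  [load 21/29]
  18 → cabin 6 (new)  [load 18/29]
  17 → cabin 7 (new)  [load 17/29]
  17 → cabin 8 (new)  [load 17/29]
  15 → cabin 9 (new)  [load 15/29]
  13 → cabin 9  [load 28/29]
  12 → cabin 7  [load 29/29]
  11 → cabin 6  [load 29/29]
  5 → cabin 3  [load 29/29]
9 cabins opened.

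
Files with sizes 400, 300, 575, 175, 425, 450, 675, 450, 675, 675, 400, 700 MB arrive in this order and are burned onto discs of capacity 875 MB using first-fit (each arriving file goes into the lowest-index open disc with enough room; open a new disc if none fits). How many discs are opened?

  400 → disc 1 (new)  [load 400/875]
  300 → disc 1  [load 700/875]
  575 → disc 2 (new)  [load 575/875]
  175 → disc 1  [load 875/875]
  425 → disc 3 (new)  [load 425/875]
  450 → disc 3  [load 875/875]
  675 → disc 4 (new)  [load 675/875]
  450 → disc 5 (new)  [load 450/875]
  675 → disc 6 (new)  [load 675/875]
  675 → disc 7 (new)  [load 675/875]
  400 → disc 5  [load 850/875]
  700 → disc 8 (new)  [load 700/875]
8 discs opened.

8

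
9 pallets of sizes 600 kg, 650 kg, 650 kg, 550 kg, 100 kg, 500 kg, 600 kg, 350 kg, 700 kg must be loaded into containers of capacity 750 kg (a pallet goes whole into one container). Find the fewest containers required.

Total = 700 + 650 + 650 + 600 + 600 + 550 + 500 + 350 + 100 = 4700 kg.
Lower bound: ⌈4700/750⌉ = 7 containers.
A packing using 8 containers:
  container 1: 700 = 700
  container 2: 650 + 100 = 750
  container 3: 650 = 650
  container 4: 600 = 600
  container 5: 600 = 600
  container 6: 550 = 550
  container 7: 500 = 500
  container 8: 350 = 350
No arrangement into 7 containers stays within capacity, so 8 is optimal.

8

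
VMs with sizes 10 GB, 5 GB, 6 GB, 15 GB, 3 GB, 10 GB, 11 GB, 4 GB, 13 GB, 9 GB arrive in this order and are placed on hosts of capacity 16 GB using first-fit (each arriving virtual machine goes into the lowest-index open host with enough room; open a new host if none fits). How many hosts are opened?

  10 → host 1 (new)  [load 10/16]
  5 → host 1  [load 15/16]
  6 → host 2 (new)  [load 6/16]
  15 → host 3 (new)  [load 15/16]
  3 → host 2  [load 9/16]
  10 → host 4 (new)  [load 10/16]
  11 → host 5 (new)  [load 11/16]
  4 → host 2  [load 13/16]
  13 → host 6 (new)  [load 13/16]
  9 → host 7 (new)  [load 9/16]
7 hosts opened.

7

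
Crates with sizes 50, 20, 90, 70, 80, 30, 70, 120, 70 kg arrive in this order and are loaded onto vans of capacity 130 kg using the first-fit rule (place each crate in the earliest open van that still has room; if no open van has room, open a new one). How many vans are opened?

7

  50 → van 1 (new)  [load 50/130]
  20 → van 1  [load 70/130]
  90 → van 2 (new)  [load 90/130]
  70 → van 3 (new)  [load 70/130]
  80 → van 4 (new)  [load 80/130]
  30 → van 1  [load 100/130]
  70 → van 5 (new)  [load 70/130]
  120 → van 6 (new)  [load 120/130]
  70 → van 7 (new)  [load 70/130]
7 vans opened.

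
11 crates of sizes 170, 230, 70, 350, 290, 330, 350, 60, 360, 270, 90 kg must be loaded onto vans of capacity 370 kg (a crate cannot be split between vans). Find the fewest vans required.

8

Total = 360 + 350 + 350 + 330 + 290 + 270 + 230 + 170 + 90 + 70 + 60 = 2570 kg.
Lower bound: ⌈2570/370⌉ = 7 vans.
A packing using 8 vans:
  van 1: 360 = 360
  van 2: 350 = 350
  van 3: 350 = 350
  van 4: 330 = 330
  van 5: 290 + 70 = 360
  van 6: 270 + 90 = 360
  van 7: 230 + 60 = 290
  van 8: 170 = 170
No arrangement into 7 vans stays within capacity, so 8 is optimal.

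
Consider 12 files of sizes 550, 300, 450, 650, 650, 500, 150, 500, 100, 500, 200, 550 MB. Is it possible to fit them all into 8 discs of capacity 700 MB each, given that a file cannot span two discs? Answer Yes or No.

Total = 5100 MB; ⌈5100/700⌉ = 8.
The bound of 8 does not rule out 8, but exhaustive search shows no assignment into 8 discs of capacity 700 MB exists — the minimum is 9.

No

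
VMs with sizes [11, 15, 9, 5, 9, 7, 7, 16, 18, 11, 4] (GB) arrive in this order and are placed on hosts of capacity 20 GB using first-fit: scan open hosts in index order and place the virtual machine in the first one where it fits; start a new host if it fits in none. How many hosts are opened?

  11 → host 1 (new)  [load 11/20]
  15 → host 2 (new)  [load 15/20]
  9 → host 1  [load 20/20]
  5 → host 2  [load 20/20]
  9 → host 3 (new)  [load 9/20]
  7 → host 3  [load 16/20]
  7 → host 4 (new)  [load 7/20]
  16 → host 5 (new)  [load 16/20]
  18 → host 6 (new)  [load 18/20]
  11 → host 4  [load 18/20]
  4 → host 3  [load 20/20]
6 hosts opened.

6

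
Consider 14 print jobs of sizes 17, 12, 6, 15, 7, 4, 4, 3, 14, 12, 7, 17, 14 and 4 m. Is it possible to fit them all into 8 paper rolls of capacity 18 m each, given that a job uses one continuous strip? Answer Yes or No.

A valid assignment using 8 paper rolls:
  roll 1: 17 = 17
  roll 2: 17 = 17
  roll 3: 15 + 3 = 18
  roll 4: 14 + 4 = 18
  roll 5: 14 + 4 = 18
  roll 6: 12 + 6 = 18
  roll 7: 12 + 4 = 16
  roll 8: 7 + 7 = 14
Every load is within 18 m, so 8 paper rolls suffice.

Yes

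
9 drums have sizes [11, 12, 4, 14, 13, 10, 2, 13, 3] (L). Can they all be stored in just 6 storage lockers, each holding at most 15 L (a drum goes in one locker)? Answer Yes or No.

Yes

A valid assignment using 6 storage lockers:
  locker 1: 14 = 14
  locker 2: 13 + 2 = 15
  locker 3: 13 = 13
  locker 4: 12 + 3 = 15
  locker 5: 11 + 4 = 15
  locker 6: 10 = 10
Every load is within 15 L, so 6 storage lockers suffice.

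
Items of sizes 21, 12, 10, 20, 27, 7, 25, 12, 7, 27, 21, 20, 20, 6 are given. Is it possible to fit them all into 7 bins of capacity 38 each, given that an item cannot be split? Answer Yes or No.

No

Total = 235; ⌈235/38⌉ = 7.
8 items each exceed half the capacity and cannot share a bin, forcing at least 8 bins.
At least 8 bins are required, but only 7 are allowed.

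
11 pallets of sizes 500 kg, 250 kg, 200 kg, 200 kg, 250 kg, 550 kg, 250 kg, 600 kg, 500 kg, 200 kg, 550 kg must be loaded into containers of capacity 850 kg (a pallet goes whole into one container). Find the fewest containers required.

Total = 600 + 550 + 550 + 500 + 500 + 250 + 250 + 250 + 200 + 200 + 200 = 4050 kg.
Lower bound: ⌈4050/850⌉ = 5 containers.
A packing using 6 containers:
  container 1: 600 + 250 = 850
  container 2: 550 + 250 = 800
  container 3: 550 + 250 = 800
  container 4: 500 + 200 = 700
  container 5: 500 + 200 = 700
  container 6: 200 = 200
No arrangement into 5 containers stays within capacity, so 6 is optimal.

6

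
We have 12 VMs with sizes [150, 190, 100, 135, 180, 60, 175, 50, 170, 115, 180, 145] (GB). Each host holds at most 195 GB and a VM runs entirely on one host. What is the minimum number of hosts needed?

10

Total = 190 + 180 + 180 + 175 + 170 + 150 + 145 + 135 + 115 + 100 + 60 + 50 = 1650 GB.
Lower bound: ⌈1650/195⌉ = 9 hosts.
Also, 10 VMs each exceed 195/2 GB, and no two of those can share a host, so at least 10 hosts are needed.
A packing using 10 hosts:
  host 1: 190 = 190
  host 2: 180 = 180
  host 3: 180 = 180
  host 4: 175 = 175
  host 5: 170 = 170
  host 6: 150 = 150
  host 7: 145 + 50 = 195
  host 8: 135 + 60 = 195
  host 9: 115 = 115
  host 10: 100 = 100
This matches the lower bound, so 10 is optimal.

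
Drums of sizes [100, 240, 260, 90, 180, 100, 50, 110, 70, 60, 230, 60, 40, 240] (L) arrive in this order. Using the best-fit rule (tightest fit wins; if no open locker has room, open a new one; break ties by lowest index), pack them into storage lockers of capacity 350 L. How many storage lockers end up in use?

6

  100 → locker 1 (new)  [load 100/350]
  240 → locker 1  [load 340/350]
  260 → locker 2 (new)  [load 260/350]
  90 → locker 2  [load 350/350]
  180 → locker 3 (new)  [load 180/350]
  100 → locker 3  [load 280/350]
  50 → locker 3  [load 330/350]
  110 → locker 4 (new)  [load 110/350]
  70 → locker 4  [load 180/350]
  60 → locker 4  [load 240/350]
  230 → locker 5 (new)  [load 230/350]
  60 → locker 4  [load 300/350]
  40 → locker 4  [load 340/350]
  240 → locker 6 (new)  [load 240/350]
6 storage lockers opened.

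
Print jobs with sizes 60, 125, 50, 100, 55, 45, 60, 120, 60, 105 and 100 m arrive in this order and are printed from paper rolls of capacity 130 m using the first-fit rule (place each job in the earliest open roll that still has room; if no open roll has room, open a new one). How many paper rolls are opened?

  60 → roll 1 (new)  [load 60/130]
  125 → roll 2 (new)  [load 125/130]
  50 → roll 1  [load 110/130]
  100 → roll 3 (new)  [load 100/130]
  55 → roll 4 (new)  [load 55/130]
  45 → roll 4  [load 100/130]
  60 → roll 5 (new)  [load 60/130]
  120 → roll 6 (new)  [load 120/130]
  60 → roll 5  [load 120/130]
  105 → roll 7 (new)  [load 105/130]
  100 → roll 8 (new)  [load 100/130]
8 paper rolls opened.

8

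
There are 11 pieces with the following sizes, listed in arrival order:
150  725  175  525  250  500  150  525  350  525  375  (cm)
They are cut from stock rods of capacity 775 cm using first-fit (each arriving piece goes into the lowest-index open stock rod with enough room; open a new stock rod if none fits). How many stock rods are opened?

  150 → stock rod 1 (new)  [load 150/775]
  725 → stock rod 2 (new)  [load 725/775]
  175 → stock rod 1  [load 325/775]
  525 → stock rod 3 (new)  [load 525/775]
  250 → stock rod 1  [load 575/775]
  500 → stock rod 4 (new)  [load 500/775]
  150 → stock rod 1  [load 725/775]
  525 → stock rod 5 (new)  [load 525/775]
  350 → stock rod 6 (new)  [load 350/775]
  525 → stock rod 7 (new)  [load 525/775]
  375 → stock rod 6  [load 725/775]
7 stock rods opened.

7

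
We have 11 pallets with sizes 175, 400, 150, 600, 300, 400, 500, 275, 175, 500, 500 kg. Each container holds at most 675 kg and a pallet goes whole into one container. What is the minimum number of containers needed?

Total = 600 + 500 + 500 + 500 + 400 + 400 + 300 + 275 + 175 + 175 + 150 = 3975 kg.
Lower bound: ⌈3975/675⌉ = 6 containers.
A packing using 7 containers:
  container 1: 600 = 600
  container 2: 500 + 175 = 675
  container 3: 500 + 175 = 675
  container 4: 500 + 150 = 650
  container 5: 400 + 275 = 675
  container 6: 400 = 400
  container 7: 300 = 300
No arrangement into 6 containers stays within capacity, so 7 is optimal.

7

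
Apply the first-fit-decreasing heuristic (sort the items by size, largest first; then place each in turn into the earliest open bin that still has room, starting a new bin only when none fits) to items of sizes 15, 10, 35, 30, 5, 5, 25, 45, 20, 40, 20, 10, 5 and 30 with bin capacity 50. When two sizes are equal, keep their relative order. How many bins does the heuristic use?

Sorted descending: 45, 40, 35, 30, 30, 25, 20, 20, 15, 10, 10, 5, 5, 5.
  45 → bin 1 (new)  [load 45/50]
  40 → bin 2 (new)  [load 40/50]
  35 → bin 3 (new)  [load 35/50]
  30 → bin 4 (new)  [load 30/50]
  30 → bin 5 (new)  [load 30/50]
  25 → bin 6 (new)  [load 25/50]
  20 → bin 4  [load 50/50]
  20 → bin 5  [load 50/50]
  15 → bin 3  [load 50/50]
  10 → bin 2  [load 50/50]
  10 → bin 6  [load 35/50]
  5 → bin 1  [load 50/50]
  5 → bin 6  [load 40/50]
  5 → bin 6  [load 45/50]
6 bins opened.

6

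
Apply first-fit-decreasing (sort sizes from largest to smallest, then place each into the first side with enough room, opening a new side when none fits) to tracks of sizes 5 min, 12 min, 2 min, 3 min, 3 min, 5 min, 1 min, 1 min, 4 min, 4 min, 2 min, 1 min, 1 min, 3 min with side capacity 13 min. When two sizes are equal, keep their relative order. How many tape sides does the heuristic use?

4

Sorted descending: 12, 5, 5, 4, 4, 3, 3, 3, 2, 2, 1, 1, 1, 1.
  12 → side 1 (new)  [load 12/13]
  5 → side 2 (new)  [load 5/13]
  5 → side 2  [load 10/13]
  4 → side 3 (new)  [load 4/13]
  4 → side 3  [load 8/13]
  3 → side 2  [load 13/13]
  3 → side 3  [load 11/13]
  3 → side 4 (new)  [load 3/13]
  2 → side 3  [load 13/13]
  2 → side 4  [load 5/13]
  1 → side 1  [load 13/13]
  1 → side 4  [load 6/13]
  1 → side 4  [load 7/13]
  1 → side 4  [load 8/13]
4 tape sides opened.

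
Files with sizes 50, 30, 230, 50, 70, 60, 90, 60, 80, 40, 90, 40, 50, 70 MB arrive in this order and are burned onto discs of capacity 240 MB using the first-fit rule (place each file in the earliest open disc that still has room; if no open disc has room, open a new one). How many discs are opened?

5

  50 → disc 1 (new)  [load 50/240]
  30 → disc 1  [load 80/240]
  230 → disc 2 (new)  [load 230/240]
  50 → disc 1  [load 130/240]
  70 → disc 1  [load 200/240]
  60 → disc 3 (new)  [load 60/240]
  90 → disc 3  [load 150/240]
  60 → disc 3  [load 210/240]
  80 → disc 4 (new)  [load 80/240]
  40 → disc 1  [load 240/240]
  90 → disc 4  [load 170/240]
  40 → disc 4  [load 210/240]
  50 → disc 5 (new)  [load 50/240]
  70 → disc 5  [load 120/240]
5 discs opened.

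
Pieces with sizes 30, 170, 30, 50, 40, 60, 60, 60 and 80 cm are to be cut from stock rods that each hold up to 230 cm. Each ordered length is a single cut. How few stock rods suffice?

3

Total = 170 + 80 + 60 + 60 + 60 + 50 + 40 + 30 + 30 = 580 cm.
Lower bound: ⌈580/230⌉ = 3 stock rods.
A packing using 3 stock rods:
  stock rod 1: 170 + 60 = 230
  stock rod 2: 80 + 60 + 60 + 30 = 230
  stock rod 3: 50 + 40 + 30 = 120
This matches the lower bound, so 3 is optimal.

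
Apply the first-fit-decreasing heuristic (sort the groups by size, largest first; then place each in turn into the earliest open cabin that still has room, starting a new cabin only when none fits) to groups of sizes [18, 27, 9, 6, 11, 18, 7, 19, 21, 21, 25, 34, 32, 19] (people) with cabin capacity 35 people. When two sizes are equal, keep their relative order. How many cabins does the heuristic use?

10

Sorted descending: 34, 32, 27, 25, 21, 21, 19, 19, 18, 18, 11, 9, 7, 6.
  34 → cabin 1 (new)  [load 34/35]
  32 → cabin 2 (new)  [load 32/35]
  27 → cabin 3 (new)  [load 27/35]
  25 → cabin 4 (new)  [load 25/35]
  21 → cabin 5 (new)  [load 21/35]
  21 → cabin 6 (new)  [load 21/35]
  19 → cabin 7 (new)  [load 19/35]
  19 → cabin 8 (new)  [load 19/35]
  18 → cabin 9 (new)  [load 18/35]
  18 → cabin 10 (new)  [load 18/35]
  11 → cabin 5  [load 32/35]
  9 → cabin 4  [load 34/35]
  7 → cabin 3  [load 34/35]
  6 → cabin 6  [load 27/35]
10 cabins opened.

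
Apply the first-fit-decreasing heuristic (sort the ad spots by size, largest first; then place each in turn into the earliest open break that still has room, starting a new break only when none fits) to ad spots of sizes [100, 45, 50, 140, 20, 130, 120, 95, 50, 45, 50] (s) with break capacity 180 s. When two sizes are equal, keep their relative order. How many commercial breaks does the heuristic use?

Sorted descending: 140, 130, 120, 100, 95, 50, 50, 50, 45, 45, 20.
  140 → break 1 (new)  [load 140/180]
  130 → break 2 (new)  [load 130/180]
  120 → break 3 (new)  [load 120/180]
  100 → break 4 (new)  [load 100/180]
  95 → break 5 (new)  [load 95/180]
  50 → break 2  [load 180/180]
  50 → break 3  [load 170/180]
  50 → break 4  [load 150/180]
  45 → break 5  [load 140/180]
  45 → break 6 (new)  [load 45/180]
  20 → break 1  [load 160/180]
6 commercial breaks opened.

6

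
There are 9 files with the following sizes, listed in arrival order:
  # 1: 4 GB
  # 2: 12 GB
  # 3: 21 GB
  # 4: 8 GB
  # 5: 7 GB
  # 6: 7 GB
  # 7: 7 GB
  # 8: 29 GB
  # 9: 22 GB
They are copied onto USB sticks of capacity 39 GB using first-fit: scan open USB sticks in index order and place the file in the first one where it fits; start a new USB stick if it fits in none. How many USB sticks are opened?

  4 → USB stick 1 (new)  [load 4/39]
  12 → USB stick 1  [load 16/39]
  21 → USB stick 1  [load 37/39]
  8 → USB stick 2 (new)  [load 8/39]
  7 → USB stick 2  [load 15/39]
  7 → USB stick 2  [load 22/39]
  7 → USB stick 2  [load 29/39]
  29 → USB stick 3 (new)  [load 29/39]
  22 → USB stick 4 (new)  [load 22/39]
4 USB sticks opened.

4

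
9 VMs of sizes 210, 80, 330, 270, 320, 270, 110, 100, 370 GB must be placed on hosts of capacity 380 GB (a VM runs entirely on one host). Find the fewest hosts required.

6

Total = 370 + 330 + 320 + 270 + 270 + 210 + 110 + 100 + 80 = 2060 GB.
Lower bound: ⌈2060/380⌉ = 6 hosts.
A packing using 6 hosts:
  host 1: 370 = 370
  host 2: 330 = 330
  host 3: 320 = 320
  host 4: 270 + 110 = 380
  host 5: 270 + 100 = 370
  host 6: 210 + 80 = 290
This matches the lower bound, so 6 is optimal.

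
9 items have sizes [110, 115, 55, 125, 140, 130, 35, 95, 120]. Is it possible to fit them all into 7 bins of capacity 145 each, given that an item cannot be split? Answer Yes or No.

Total = 925; ⌈925/145⌉ = 7.
The bound of 7 does not rule out 7, but exhaustive search shows no assignment into 7 bins of capacity 145 exists — the minimum is 8.

No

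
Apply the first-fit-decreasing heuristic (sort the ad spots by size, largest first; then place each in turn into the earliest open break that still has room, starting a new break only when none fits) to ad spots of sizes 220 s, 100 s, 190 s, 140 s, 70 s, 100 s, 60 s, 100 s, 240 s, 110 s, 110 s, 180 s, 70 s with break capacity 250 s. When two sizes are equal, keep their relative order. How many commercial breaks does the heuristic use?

8

Sorted descending: 240, 220, 190, 180, 140, 110, 110, 100, 100, 100, 70, 70, 60.
  240 → break 1 (new)  [load 240/250]
  220 → break 2 (new)  [load 220/250]
  190 → break 3 (new)  [load 190/250]
  180 → break 4 (new)  [load 180/250]
  140 → break 5 (new)  [load 140/250]
  110 → break 5  [load 250/250]
  110 → break 6 (new)  [load 110/250]
  100 → break 6  [load 210/250]
  100 → break 7 (new)  [load 100/250]
  100 → break 7  [load 200/250]
  70 → break 4  [load 250/250]
  70 → break 8 (new)  [load 70/250]
  60 → break 3  [load 250/250]
8 commercial breaks opened.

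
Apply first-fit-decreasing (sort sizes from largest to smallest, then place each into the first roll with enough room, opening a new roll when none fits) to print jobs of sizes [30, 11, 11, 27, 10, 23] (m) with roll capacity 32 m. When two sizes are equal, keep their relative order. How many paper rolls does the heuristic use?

Sorted descending: 30, 27, 23, 11, 11, 10.
  30 → roll 1 (new)  [load 30/32]
  27 → roll 2 (new)  [load 27/32]
  23 → roll 3 (new)  [load 23/32]
  11 → roll 4 (new)  [load 11/32]
  11 → roll 4  [load 22/32]
  10 → roll 4  [load 32/32]
4 paper rolls opened.

4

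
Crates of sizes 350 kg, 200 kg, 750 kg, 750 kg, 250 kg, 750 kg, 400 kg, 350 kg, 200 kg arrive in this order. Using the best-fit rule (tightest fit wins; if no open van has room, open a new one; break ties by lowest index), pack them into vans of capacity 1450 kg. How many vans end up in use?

3

  350 → van 1 (new)  [load 350/1450]
  200 → van 1  [load 550/1450]
  750 → van 1  [load 1300/1450]
  750 → van 2 (new)  [load 750/1450]
  250 → van 2  [load 1000/1450]
  750 → van 3 (new)  [load 750/1450]
  400 → van 2  [load 1400/1450]
  350 → van 3  [load 1100/1450]
  200 → van 3  [load 1300/1450]
3 vans opened.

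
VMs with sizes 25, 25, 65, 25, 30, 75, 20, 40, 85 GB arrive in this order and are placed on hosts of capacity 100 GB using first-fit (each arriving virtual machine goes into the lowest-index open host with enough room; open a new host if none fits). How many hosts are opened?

  25 → host 1 (new)  [load 25/100]
  25 → host 1  [load 50/100]
  65 → host 2 (new)  [load 65/100]
  25 → host 1  [load 75/100]
  30 → host 2  [load 95/100]
  75 → host 3 (new)  [load 75/100]
  20 → host 1  [load 95/100]
  40 → host 4 (new)  [load 40/100]
  85 → host 5 (new)  [load 85/100]
5 hosts opened.

5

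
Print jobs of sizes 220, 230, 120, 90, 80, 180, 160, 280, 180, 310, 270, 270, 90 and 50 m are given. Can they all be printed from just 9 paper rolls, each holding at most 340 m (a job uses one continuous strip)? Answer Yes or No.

A valid assignment using 9 paper rolls:
  roll 1: 310 = 310
  roll 2: 280 + 50 = 330
  roll 3: 270 = 270
  roll 4: 270 = 270
  roll 5: 230 + 90 = 320
  roll 6: 220 + 120 = 340
  roll 7: 180 + 160 = 340
  roll 8: 180 + 90 = 270
  roll 9: 80 = 80
Every load is within 340 m, so 9 paper rolls suffice.

Yes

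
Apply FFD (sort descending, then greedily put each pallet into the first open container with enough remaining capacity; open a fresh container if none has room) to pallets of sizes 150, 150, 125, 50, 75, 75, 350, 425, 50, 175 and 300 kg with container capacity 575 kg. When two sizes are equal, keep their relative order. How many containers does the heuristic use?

4

Sorted descending: 425, 350, 300, 175, 150, 150, 125, 75, 75, 50, 50.
  425 → container 1 (new)  [load 425/575]
  350 → container 2 (new)  [load 350/575]
  300 → container 3 (new)  [load 300/575]
  175 → container 2  [load 525/575]
  150 → container 1  [load 575/575]
  150 → container 3  [load 450/575]
  125 → container 3  [load 575/575]
  75 → container 4 (new)  [load 75/575]
  75 → container 4  [load 150/575]
  50 → container 2  [load 575/575]
  50 → container 4  [load 200/575]
4 containers opened.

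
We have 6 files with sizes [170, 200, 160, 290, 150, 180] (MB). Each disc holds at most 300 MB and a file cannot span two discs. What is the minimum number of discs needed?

6

Total = 290 + 200 + 180 + 170 + 160 + 150 = 1150 MB.
Lower bound: ⌈1150/300⌉ = 4 discs.
Also, 5 files each exceed 150 MB, and no two of those can share a disc, so at least 5 discs are needed.
A packing using 6 discs:
  disc 1: 290 = 290
  disc 2: 200 = 200
  disc 3: 180 = 180
  disc 4: 170 = 170
  disc 5: 160 = 160
  disc 6: 150 = 150
No arrangement into 5 discs stays within capacity, so 6 is optimal.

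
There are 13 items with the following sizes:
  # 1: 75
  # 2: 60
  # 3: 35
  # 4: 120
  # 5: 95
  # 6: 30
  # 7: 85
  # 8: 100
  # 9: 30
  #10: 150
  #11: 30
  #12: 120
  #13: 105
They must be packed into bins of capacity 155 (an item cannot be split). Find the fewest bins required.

Total = 150 + 120 + 120 + 105 + 100 + 95 + 85 + 75 + 60 + 35 + 30 + 30 + 30 = 1035.
Lower bound: ⌈1035/155⌉ = 7 bins.
A packing using 8 bins:
  bin 1: 150 = 150
  bin 2: 120 + 35 = 155
  bin 3: 120 + 30 = 150
  bin 4: 105 + 30 = 135
  bin 5: 100 + 30 = 130
  bin 6: 95 + 60 = 155
  bin 7: 85 = 85
  bin 8: 75 = 75
No arrangement into 7 bins stays within capacity, so 8 is optimal.

8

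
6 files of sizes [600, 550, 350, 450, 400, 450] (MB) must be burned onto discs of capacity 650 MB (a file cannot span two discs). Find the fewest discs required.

Total = 600 + 550 + 450 + 450 + 400 + 350 = 2800 MB.
Lower bound: ⌈2800/650⌉ = 5 discs.
Also, 6 files each exceed 325 MB, and no two of those can share a disc, so at least 6 discs are needed.
A packing using 6 discs:
  disc 1: 600 = 600
  disc 2: 550 = 550
  disc 3: 450 = 450
  disc 4: 450 = 450
  disc 5: 400 = 400
  disc 6: 350 = 350
This matches the lower bound, so 6 is optimal.

6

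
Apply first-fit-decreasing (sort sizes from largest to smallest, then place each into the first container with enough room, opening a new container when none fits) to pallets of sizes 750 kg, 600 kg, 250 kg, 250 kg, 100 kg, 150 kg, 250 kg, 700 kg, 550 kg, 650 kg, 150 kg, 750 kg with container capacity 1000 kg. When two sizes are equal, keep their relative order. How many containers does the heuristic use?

Sorted descending: 750, 750, 700, 650, 600, 550, 250, 250, 250, 150, 150, 100.
  750 → container 1 (new)  [load 750/1000]
  750 → container 2 (new)  [load 750/1000]
  700 → container 3 (new)  [load 700/1000]
  650 → container 4 (new)  [load 650/1000]
  600 → container 5 (new)  [load 600/1000]
  550 → container 6 (new)  [load 550/1000]
  250 → container 1  [load 1000/1000]
  250 → container 2  [load 1000/1000]
  250 → container 3  [load 950/1000]
  150 → container 4  [load 800/1000]
  150 → container 4  [load 950/1000]
  100 → container 5  [load 700/1000]
6 containers opened.

6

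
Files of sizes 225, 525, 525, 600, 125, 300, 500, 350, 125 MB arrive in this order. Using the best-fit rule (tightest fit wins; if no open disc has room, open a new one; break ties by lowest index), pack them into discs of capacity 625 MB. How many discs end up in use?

  225 → disc 1 (new)  [load 225/625]
  525 → disc 2 (new)  [load 525/625]
  525 → disc 3 (new)  [load 525/625]
  600 → disc 4 (new)  [load 600/625]
  125 → disc 1  [load 350/625]
  300 → disc 5 (new)  [load 300/625]
  500 → disc 6 (new)  [load 500/625]
  350 → disc 7 (new)  [load 350/625]
  125 → disc 6  [load 625/625]
7 discs opened.

7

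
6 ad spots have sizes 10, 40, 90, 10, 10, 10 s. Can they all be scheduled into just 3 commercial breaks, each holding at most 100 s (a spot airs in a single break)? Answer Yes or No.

Yes

A valid assignment using 2 commercial breaks:
  break 1: 90 + 10 = 100
  break 2: 40 + 10 + 10 + 10 = 70
That uses only 2 ≤ 3, so 3 commercial breaks are enough.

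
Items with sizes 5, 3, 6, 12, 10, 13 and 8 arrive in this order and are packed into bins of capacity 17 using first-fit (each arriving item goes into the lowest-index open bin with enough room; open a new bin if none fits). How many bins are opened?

  5 → bin 1 (new)  [load 5/17]
  3 → bin 1  [load 8/17]
  6 → bin 1  [load 14/17]
  12 → bin 2 (new)  [load 12/17]
  10 → bin 3 (new)  [load 10/17]
  13 → bin 4 (new)  [load 13/17]
  8 → bin 5 (new)  [load 8/17]
5 bins opened.

5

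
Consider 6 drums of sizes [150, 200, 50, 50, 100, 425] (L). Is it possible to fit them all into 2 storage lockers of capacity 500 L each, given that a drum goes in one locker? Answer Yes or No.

Yes

A valid assignment using 2 storage lockers:
  locker 1: 425 + 50 = 475
  locker 2: 200 + 150 + 100 + 50 = 500
Every load is within 500 L, so 2 storage lockers suffice.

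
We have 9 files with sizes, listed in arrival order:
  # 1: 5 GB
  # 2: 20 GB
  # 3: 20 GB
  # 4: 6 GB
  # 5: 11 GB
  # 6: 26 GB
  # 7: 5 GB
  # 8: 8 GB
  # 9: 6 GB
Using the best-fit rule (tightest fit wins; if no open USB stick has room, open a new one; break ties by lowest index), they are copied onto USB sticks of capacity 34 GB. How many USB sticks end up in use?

4

  5 → USB stick 1 (new)  [load 5/34]
  20 → USB stick 1  [load 25/34]
  20 → USB stick 2 (new)  [load 20/34]
  6 → USB stick 1  [load 31/34]
  11 → USB stick 2  [load 31/34]
  26 → USB stick 3 (new)  [load 26/34]
  5 → USB stick 3  [load 31/34]
  8 → USB stick 4 (new)  [load 8/34]
  6 → USB stick 4  [load 14/34]
4 USB sticks opened.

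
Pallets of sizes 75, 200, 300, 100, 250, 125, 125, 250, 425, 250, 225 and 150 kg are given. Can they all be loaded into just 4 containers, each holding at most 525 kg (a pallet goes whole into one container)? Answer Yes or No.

Total = 2475 kg; ⌈2475/525⌉ = 5.
At least 5 containers are required, but only 4 are allowed.

No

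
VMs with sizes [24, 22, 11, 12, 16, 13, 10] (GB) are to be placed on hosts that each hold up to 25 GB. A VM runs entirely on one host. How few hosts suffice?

Total = 24 + 22 + 16 + 13 + 12 + 11 + 10 = 108 GB.
Lower bound: ⌈108/25⌉ = 5 hosts.
A packing using 5 hosts:
  host 1: 24 = 24
  host 2: 22 = 22
  host 3: 16 = 16
  host 4: 13 + 12 = 25
  host 5: 11 + 10 = 21
This matches the lower bound, so 5 is optimal.

5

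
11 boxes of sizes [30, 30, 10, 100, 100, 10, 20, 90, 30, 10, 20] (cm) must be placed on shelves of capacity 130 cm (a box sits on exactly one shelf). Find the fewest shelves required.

Total = 100 + 100 + 90 + 30 + 30 + 30 + 20 + 20 + 10 + 10 + 10 = 450 cm.
Lower bound: ⌈450/130⌉ = 4 shelves.
A packing using 4 shelves:
  shelf 1: 100 + 30 = 130
  shelf 2: 100 + 30 = 130
  shelf 3: 90 + 30 + 10 = 130
  shelf 4: 20 + 20 + 10 + 10 = 60
This matches the lower bound, so 4 is optimal.

4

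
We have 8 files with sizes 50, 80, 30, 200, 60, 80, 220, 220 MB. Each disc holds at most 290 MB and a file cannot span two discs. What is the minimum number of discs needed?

4

Total = 220 + 220 + 200 + 80 + 80 + 60 + 50 + 30 = 940 MB.
Lower bound: ⌈940/290⌉ = 4 discs.
A packing using 4 discs:
  disc 1: 220 + 60 = 280
  disc 2: 220 + 50 = 270
  disc 3: 200 + 80 = 280
  disc 4: 80 + 30 = 110
This matches the lower bound, so 4 is optimal.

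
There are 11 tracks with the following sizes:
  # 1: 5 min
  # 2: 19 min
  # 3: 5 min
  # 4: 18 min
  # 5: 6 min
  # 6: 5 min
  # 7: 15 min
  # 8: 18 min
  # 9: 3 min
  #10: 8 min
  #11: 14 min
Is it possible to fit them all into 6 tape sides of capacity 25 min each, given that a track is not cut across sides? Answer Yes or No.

A valid assignment using 5 tape sides:
  side 1: 19 + 6 = 25
  side 2: 18 + 5 = 23
  side 3: 18 + 5 = 23
  side 4: 15 + 8 = 23
  side 5: 14 + 5 + 3 = 22
That uses only 5 ≤ 6, so 6 tape sides are enough.

Yes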